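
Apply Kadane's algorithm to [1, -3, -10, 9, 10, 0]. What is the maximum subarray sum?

Using Kadane's algorithm on [1, -3, -10, 9, 10, 0]:

Scanning through the array:
Position 1 (value -3): max_ending_here = -2, max_so_far = 1
Position 2 (value -10): max_ending_here = -10, max_so_far = 1
Position 3 (value 9): max_ending_here = 9, max_so_far = 9
Position 4 (value 10): max_ending_here = 19, max_so_far = 19
Position 5 (value 0): max_ending_here = 19, max_so_far = 19

Maximum subarray: [9, 10]
Maximum sum: 19

The maximum subarray is [9, 10] with sum 19. This subarray runs from index 3 to index 4.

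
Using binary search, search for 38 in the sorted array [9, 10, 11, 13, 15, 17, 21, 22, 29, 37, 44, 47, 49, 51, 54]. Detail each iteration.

Binary search for 38 in [9, 10, 11, 13, 15, 17, 21, 22, 29, 37, 44, 47, 49, 51, 54]:

lo=0, hi=14, mid=7, arr[mid]=22 -> 22 < 38, search right half
lo=8, hi=14, mid=11, arr[mid]=47 -> 47 > 38, search left half
lo=8, hi=10, mid=9, arr[mid]=37 -> 37 < 38, search right half
lo=10, hi=10, mid=10, arr[mid]=44 -> 44 > 38, search left half
lo=10 > hi=9, target 38 not found

Binary search determines that 38 is not in the array after 4 comparisons. The search space was exhausted without finding the target.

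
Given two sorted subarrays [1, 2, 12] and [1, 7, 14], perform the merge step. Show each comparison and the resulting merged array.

Merging process:

Compare 1 vs 1: take 1 from left. Merged: [1]
Compare 2 vs 1: take 1 from right. Merged: [1, 1]
Compare 2 vs 7: take 2 from left. Merged: [1, 1, 2]
Compare 12 vs 7: take 7 from right. Merged: [1, 1, 2, 7]
Compare 12 vs 14: take 12 from left. Merged: [1, 1, 2, 7, 12]
Append remaining from right: [14]. Merged: [1, 1, 2, 7, 12, 14]

Final merged array: [1, 1, 2, 7, 12, 14]
Total comparisons: 5

The merged array is [1, 1, 2, 7, 12, 14], requiring 5 comparisons. The merge step runs in O(n) time where n is the total number of elements.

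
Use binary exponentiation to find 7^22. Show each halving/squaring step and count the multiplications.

Computing 7^22 by squaring (build up from 7^1; each line after the first costs one multiplication):

7^1 = 7
7^2 = (7^1)^2 = 7^2 = 49
7^4 = (7^2)^2 = 49^2 = 2401
7^5 = 7 * 7^4 = 7 * 2401 = 16807
7^10 = (7^5)^2 = 16807^2 = 282475249
7^11 = 7 * 7^10 = 7 * 282475249 = 1977326743
7^22 = (7^11)^2 = 1977326743^2 = 3909821048582988049

Result: 3909821048582988049
Multiplications needed: 6 (6 lines after 7^1)

7^22 = 3909821048582988049. Using exponentiation by squaring, this requires 6 multiplications. The key idea: if the exponent is even, square the half-power; if odd, multiply by the base once.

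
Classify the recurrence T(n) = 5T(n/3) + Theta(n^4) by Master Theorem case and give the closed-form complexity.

Master Theorem for T(n) = 5T(n/3) + O(n^4):

a = 5, b = 3, c = 4
log_b(a) = log_3(5) = 1.4650

Case 3: c = 4 > log_3(5) = 1.4650
T(n) = O(n^4) = O(n^4)

For T(n) = 5T(n/3) + O(n^4): log_3(5) = 1.4650. This is Case 3 of the Master Theorem (c > log_b(a), work dominated by root), giving O(n^4).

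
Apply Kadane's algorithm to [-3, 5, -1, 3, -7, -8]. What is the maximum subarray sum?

Using Kadane's algorithm on [-3, 5, -1, 3, -7, -8]:

Scanning through the array:
Position 1 (value 5): max_ending_here = 5, max_so_far = 5
Position 2 (value -1): max_ending_here = 4, max_so_far = 5
Position 3 (value 3): max_ending_here = 7, max_so_far = 7
Position 4 (value -7): max_ending_here = 0, max_so_far = 7
Position 5 (value -8): max_ending_here = -8, max_so_far = 7

Maximum subarray: [5, -1, 3]
Maximum sum: 7

The maximum subarray is [5, -1, 3] with sum 7. This subarray runs from index 1 to index 3.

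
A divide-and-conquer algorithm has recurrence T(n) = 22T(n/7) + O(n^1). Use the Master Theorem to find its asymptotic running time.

Master Theorem for T(n) = 22T(n/7) + O(n^1):

a = 22, b = 7, c = 1
log_b(a) = log_7(22) = 1.5885

Case 1: c = 1 < log_7(22) = 1.5885
T(n) = O(n^(log_7 22))

For T(n) = 22T(n/7) + O(n^1): log_7(22) = 1.5885. This is Case 1 of the Master Theorem (c < log_b(a), work dominated by leaves), giving O(n^(log_7 22)).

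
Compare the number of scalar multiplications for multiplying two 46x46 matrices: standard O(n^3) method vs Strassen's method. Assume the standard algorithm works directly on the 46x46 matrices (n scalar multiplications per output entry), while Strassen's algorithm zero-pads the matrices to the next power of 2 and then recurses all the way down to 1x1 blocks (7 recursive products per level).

Matrix multiplication for 46x46 matrices:

Strassen's algorithm requires power-of-2 dimensions. Pad 46x46 to 64x64 (next power of 2).

Standard algorithm: 46^3 = 97336 multiplications
Strassen's algorithm: 7^(log2(64)) = 7^6 = 117649 multiplications
Difference: 97336 - 117649 = -20313 (Strassen uses MORE here due to padding overhead — for small or just-over-power-of-2 n, padding can outweigh the per-level savings)

Standard: 97336 multiplications (46^3). Strassen: 117649 multiplications (7^6, after padding to 64x64). Strassen reduces 8 recursive multiplications to 7 at each level.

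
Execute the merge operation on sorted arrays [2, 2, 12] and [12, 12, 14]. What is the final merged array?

Merging process:

Compare 2 vs 12: take 2 from left. Merged: [2]
Compare 2 vs 12: take 2 from left. Merged: [2, 2]
Compare 12 vs 12: take 12 from left. Merged: [2, 2, 12]
Append remaining from right: [12, 12, 14]. Merged: [2, 2, 12, 12, 12, 14]

Final merged array: [2, 2, 12, 12, 12, 14]
Total comparisons: 3

The merged array is [2, 2, 12, 12, 12, 14], requiring 3 comparisons. The merge step runs in O(n) time where n is the total number of elements.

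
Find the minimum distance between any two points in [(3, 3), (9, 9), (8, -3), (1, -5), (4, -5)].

Computing all pairwise distances among 5 points:

d((3, 3), (9, 9)) = 8.4853
d((3, 3), (8, -3)) = 7.8102
d((3, 3), (1, -5)) = 8.2462
d((3, 3), (4, -5)) = 8.0623
d((9, 9), (8, -3)) = 12.0416
d((9, 9), (1, -5)) = 16.1245
d((9, 9), (4, -5)) = 14.8661
d((8, -3), (1, -5)) = 7.2801
d((8, -3), (4, -5)) = 4.4721
d((1, -5), (4, -5)) = 3.0 <-- minimum

Closest pair: (1, -5) and (4, -5) with distance 3.0

The closest pair is (1, -5) and (4, -5) with Euclidean distance 3.0. For 5 points, brute-force pairwise comparison is shown above. For large n, the divide-and-conquer algorithm (sort by x, recurse on halves, check the dividing strip) achieves O(n log n).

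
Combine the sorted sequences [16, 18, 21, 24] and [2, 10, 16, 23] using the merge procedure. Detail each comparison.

Merging process:

Compare 16 vs 2: take 2 from right. Merged: [2]
Compare 16 vs 10: take 10 from right. Merged: [2, 10]
Compare 16 vs 16: take 16 from left. Merged: [2, 10, 16]
Compare 18 vs 16: take 16 from right. Merged: [2, 10, 16, 16]
Compare 18 vs 23: take 18 from left. Merged: [2, 10, 16, 16, 18]
Compare 21 vs 23: take 21 from left. Merged: [2, 10, 16, 16, 18, 21]
Compare 24 vs 23: take 23 from right. Merged: [2, 10, 16, 16, 18, 21, 23]
Append remaining from left: [24]. Merged: [2, 10, 16, 16, 18, 21, 23, 24]

Final merged array: [2, 10, 16, 16, 18, 21, 23, 24]
Total comparisons: 7

The merged array is [2, 10, 16, 16, 18, 21, 23, 24], requiring 7 comparisons. The merge step runs in O(n) time where n is the total number of elements.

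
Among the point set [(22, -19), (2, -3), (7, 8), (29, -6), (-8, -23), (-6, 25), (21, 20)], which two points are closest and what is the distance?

Computing all pairwise distances among 7 points:

d((22, -19), (2, -3)) = 25.6125
d((22, -19), (7, 8)) = 30.8869
d((22, -19), (29, -6)) = 14.7648
d((22, -19), (-8, -23)) = 30.2655
d((22, -19), (-6, 25)) = 52.1536
d((22, -19), (21, 20)) = 39.0128
d((2, -3), (7, 8)) = 12.083 <-- minimum
d((2, -3), (29, -6)) = 27.1662
d((2, -3), (-8, -23)) = 22.3607
d((2, -3), (-6, 25)) = 29.1204
d((2, -3), (21, 20)) = 29.8329
d((7, 8), (29, -6)) = 26.0768
d((7, 8), (-8, -23)) = 34.4384
d((7, 8), (-6, 25)) = 21.4009
d((7, 8), (21, 20)) = 18.4391
d((29, -6), (-8, -23)) = 40.7185
d((29, -6), (-6, 25)) = 46.7547
d((29, -6), (21, 20)) = 27.2029
d((-8, -23), (-6, 25)) = 48.0416
d((-8, -23), (21, 20)) = 51.8652
d((-6, 25), (21, 20)) = 27.4591

Closest pair: (2, -3) and (7, 8) with distance 12.083

The closest pair is (2, -3) and (7, 8) with Euclidean distance 12.083. For 7 points, brute-force pairwise comparison is shown above. For large n, the divide-and-conquer algorithm (sort by x, recurse on halves, check the dividing strip) achieves O(n log n).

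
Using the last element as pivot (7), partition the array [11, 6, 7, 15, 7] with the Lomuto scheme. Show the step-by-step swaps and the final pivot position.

Lomuto partition with pivot = 7:

Initial array: [11, 6, 7, 15, 7]

arr[0]=11 > 7: no swap
arr[1]=6 <= 7: swap with position 0, array becomes [6, 11, 7, 15, 7]
arr[2]=7 <= 7: swap with position 1, array becomes [6, 7, 11, 15, 7]
arr[3]=15 > 7: no swap

Place pivot at position 2: [6, 7, 7, 15, 11]
Pivot position: 2

After partitioning with pivot 7, the array becomes [6, 7, 7, 15, 11]. The pivot is placed at index 2. All elements to the left of the pivot are <= 7, and all elements to the right are > 7.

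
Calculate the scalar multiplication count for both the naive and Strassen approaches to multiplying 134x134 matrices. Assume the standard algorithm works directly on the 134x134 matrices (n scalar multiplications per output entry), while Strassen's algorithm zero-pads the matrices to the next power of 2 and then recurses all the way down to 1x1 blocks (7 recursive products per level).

Matrix multiplication for 134x134 matrices:

Strassen's algorithm requires power-of-2 dimensions. Pad 134x134 to 256x256 (next power of 2).

Standard algorithm: 134^3 = 2406104 multiplications
Strassen's algorithm: 7^(log2(256)) = 7^8 = 5764801 multiplications
Difference: 2406104 - 5764801 = -3358697 (Strassen uses MORE here due to padding overhead — for small or just-over-power-of-2 n, padding can outweigh the per-level savings)

Standard: 2406104 multiplications (134^3). Strassen: 5764801 multiplications (7^8, after padding to 256x256). Strassen reduces 8 recursive multiplications to 7 at each level.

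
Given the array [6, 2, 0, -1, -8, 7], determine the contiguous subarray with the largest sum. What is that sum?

Using Kadane's algorithm on [6, 2, 0, -1, -8, 7]:

Scanning through the array:
Position 1 (value 2): max_ending_here = 8, max_so_far = 8
Position 2 (value 0): max_ending_here = 8, max_so_far = 8
Position 3 (value -1): max_ending_here = 7, max_so_far = 8
Position 4 (value -8): max_ending_here = -1, max_so_far = 8
Position 5 (value 7): max_ending_here = 7, max_so_far = 8

Maximum subarray: [6, 2]
Maximum sum: 8

The maximum subarray is [6, 2] with sum 8. This subarray runs from index 0 to index 1.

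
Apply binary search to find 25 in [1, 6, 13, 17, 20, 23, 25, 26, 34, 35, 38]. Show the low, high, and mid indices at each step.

Binary search for 25 in [1, 6, 13, 17, 20, 23, 25, 26, 34, 35, 38]:

lo=0, hi=10, mid=5, arr[mid]=23 -> 23 < 25, search right half
lo=6, hi=10, mid=8, arr[mid]=34 -> 34 > 25, search left half
lo=6, hi=7, mid=6, arr[mid]=25 -> Found target at index 6!

Binary search finds 25 at index 6 after 3 comparisons. The search repeatedly halves the search space by comparing with the middle element.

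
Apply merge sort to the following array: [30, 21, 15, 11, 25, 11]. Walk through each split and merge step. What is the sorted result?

Merge sort trace:

Split: [30, 21, 15, 11, 25, 11] -> [30, 21, 15] and [11, 25, 11]
  Split: [30, 21, 15] -> [30] and [21, 15]
    Split: [21, 15] -> [21] and [15]
    Merge: [21] + [15] -> [15, 21]
  Merge: [30] + [15, 21] -> [15, 21, 30]
  Split: [11, 25, 11] -> [11] and [25, 11]
    Split: [25, 11] -> [25] and [11]
    Merge: [25] + [11] -> [11, 25]
  Merge: [11] + [11, 25] -> [11, 11, 25]
Merge: [15, 21, 30] + [11, 11, 25] -> [11, 11, 15, 21, 25, 30]

Final sorted array: [11, 11, 15, 21, 25, 30]

The merge sort proceeds by recursively splitting the array and merging sorted halves.
After all merges, the sorted array is [11, 11, 15, 21, 25, 30].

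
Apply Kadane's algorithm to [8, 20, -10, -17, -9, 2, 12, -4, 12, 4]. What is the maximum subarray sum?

Using Kadane's algorithm on [8, 20, -10, -17, -9, 2, 12, -4, 12, 4]:

Scanning through the array:
Position 1 (value 20): max_ending_here = 28, max_so_far = 28
Position 2 (value -10): max_ending_here = 18, max_so_far = 28
Position 3 (value -17): max_ending_here = 1, max_so_far = 28
Position 4 (value -9): max_ending_here = -8, max_so_far = 28
Position 5 (value 2): max_ending_here = 2, max_so_far = 28
Position 6 (value 12): max_ending_here = 14, max_so_far = 28
Position 7 (value -4): max_ending_here = 10, max_so_far = 28
Position 8 (value 12): max_ending_here = 22, max_so_far = 28
Position 9 (value 4): max_ending_here = 26, max_so_far = 28

Maximum subarray: [8, 20]
Maximum sum: 28

The maximum subarray is [8, 20] with sum 28. This subarray runs from index 0 to index 1.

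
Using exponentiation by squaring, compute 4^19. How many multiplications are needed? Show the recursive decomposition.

Computing 4^19 by squaring (build up from 4^1; each line after the first costs one multiplication):

4^1 = 4
4^2 = (4^1)^2 = 4^2 = 16
4^4 = (4^2)^2 = 16^2 = 256
4^8 = (4^4)^2 = 256^2 = 65536
4^9 = 4 * 4^8 = 4 * 65536 = 262144
4^18 = (4^9)^2 = 262144^2 = 68719476736
4^19 = 4 * 4^18 = 4 * 68719476736 = 274877906944

Result: 274877906944
Multiplications needed: 6 (6 lines after 4^1)

4^19 = 274877906944. Using exponentiation by squaring, this requires 6 multiplications. The key idea: if the exponent is even, square the half-power; if odd, multiply by the base once.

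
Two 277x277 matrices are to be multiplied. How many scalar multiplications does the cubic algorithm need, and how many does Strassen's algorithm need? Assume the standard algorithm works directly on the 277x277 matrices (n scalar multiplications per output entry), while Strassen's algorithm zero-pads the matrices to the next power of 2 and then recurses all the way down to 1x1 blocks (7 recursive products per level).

Matrix multiplication for 277x277 matrices:

Strassen's algorithm requires power-of-2 dimensions. Pad 277x277 to 512x512 (next power of 2).

Standard algorithm: 277^3 = 21253933 multiplications
Strassen's algorithm: 7^(log2(512)) = 7^9 = 40353607 multiplications
Difference: 21253933 - 40353607 = -19099674 (Strassen uses MORE here due to padding overhead — for small or just-over-power-of-2 n, padding can outweigh the per-level savings)

Standard: 21253933 multiplications (277^3). Strassen: 40353607 multiplications (7^9, after padding to 512x512). Strassen reduces 8 recursive multiplications to 7 at each level.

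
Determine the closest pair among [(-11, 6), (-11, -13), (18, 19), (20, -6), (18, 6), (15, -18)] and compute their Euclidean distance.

Computing all pairwise distances among 6 points:

d((-11, 6), (-11, -13)) = 19.0
d((-11, 6), (18, 19)) = 31.7805
d((-11, 6), (20, -6)) = 33.2415
d((-11, 6), (18, 6)) = 29.0
d((-11, 6), (15, -18)) = 35.3836
d((-11, -13), (18, 19)) = 43.1856
d((-11, -13), (20, -6)) = 31.7805
d((-11, -13), (18, 6)) = 34.6699
d((-11, -13), (15, -18)) = 26.4764
d((18, 19), (20, -6)) = 25.0799
d((18, 19), (18, 6)) = 13.0
d((18, 19), (15, -18)) = 37.1214
d((20, -6), (18, 6)) = 12.1655 <-- minimum
d((20, -6), (15, -18)) = 13.0
d((18, 6), (15, -18)) = 24.1868

Closest pair: (20, -6) and (18, 6) with distance 12.1655

The closest pair is (20, -6) and (18, 6) with Euclidean distance 12.1655. For 6 points, brute-force pairwise comparison is shown above. For large n, the divide-and-conquer algorithm (sort by x, recurse on halves, check the dividing strip) achieves O(n log n).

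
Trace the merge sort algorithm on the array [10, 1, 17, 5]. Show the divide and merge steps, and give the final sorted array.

Merge sort trace:

Split: [10, 1, 17, 5] -> [10, 1] and [17, 5]
  Split: [10, 1] -> [10] and [1]
  Merge: [10] + [1] -> [1, 10]
  Split: [17, 5] -> [17] and [5]
  Merge: [17] + [5] -> [5, 17]
Merge: [1, 10] + [5, 17] -> [1, 5, 10, 17]

Final sorted array: [1, 5, 10, 17]

The merge sort proceeds by recursively splitting the array and merging sorted halves.
After all merges, the sorted array is [1, 5, 10, 17].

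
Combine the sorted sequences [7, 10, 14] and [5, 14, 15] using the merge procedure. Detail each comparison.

Merging process:

Compare 7 vs 5: take 5 from right. Merged: [5]
Compare 7 vs 14: take 7 from left. Merged: [5, 7]
Compare 10 vs 14: take 10 from left. Merged: [5, 7, 10]
Compare 14 vs 14: take 14 from left. Merged: [5, 7, 10, 14]
Append remaining from right: [14, 15]. Merged: [5, 7, 10, 14, 14, 15]

Final merged array: [5, 7, 10, 14, 14, 15]
Total comparisons: 4

The merged array is [5, 7, 10, 14, 14, 15], requiring 4 comparisons. The merge step runs in O(n) time where n is the total number of elements.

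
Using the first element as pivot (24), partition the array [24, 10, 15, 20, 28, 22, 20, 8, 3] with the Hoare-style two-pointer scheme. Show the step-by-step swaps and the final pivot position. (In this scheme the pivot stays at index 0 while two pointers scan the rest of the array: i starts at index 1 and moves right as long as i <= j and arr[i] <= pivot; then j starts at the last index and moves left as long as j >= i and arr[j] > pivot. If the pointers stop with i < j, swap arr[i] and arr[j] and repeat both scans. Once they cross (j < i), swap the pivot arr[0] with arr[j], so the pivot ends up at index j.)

Hoare-style two-pointer partition with pivot = 24:

Initial array: [24, 10, 15, 20, 28, 22, 20, 8, 3]

Pointers start at i = 1, j = 8.
i stops at index 4 (arr[4]=28 > 24), j stops at index 8 (arr[8]=3 <= 24): swap arr[4] and arr[8], array becomes [24, 10, 15, 20, 3, 22, 20, 8, 28]
i ends at 8, j ends at 7: the pointers have crossed (j < i), so scanning stops.

Swap pivot arr[0] with arr[7] to place pivot at position 7: [8, 10, 15, 20, 3, 22, 20, 24, 28]
Pivot position: 7

After partitioning with pivot 24, the array becomes [8, 10, 15, 20, 3, 22, 20, 24, 28]. The pivot is placed at index 7. All elements to the left of the pivot are <= 24, and all elements to the right are > 24.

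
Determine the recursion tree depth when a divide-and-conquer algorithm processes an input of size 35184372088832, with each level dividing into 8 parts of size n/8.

For divide and conquer with division factor 8:

Problem sizes at each level:
Level 0: 35184372088832
Level 1: 4398046511104
Level 2: 549755813888
Level 3: 68719476736
Level 4: 8589934592
Level 5: 1073741824
Level 6: 134217728
Level 7: 16777216
Level 8: 2097152
Level 9: 262144
Level 10: 32768
Level 11: 4096
Level 12: 512
Level 13: 64
Level 14: 8
Level 15: 1

The root is level 0 and the size-1 base case is level 15 (the tree spans levels 0 through 15, i.e. 16 levels counting the root), so the depth is the number of divisions: log_8(35184372088832) = 15

The recursion tree depth is log_8(35184372088832) = 15. At each level, the problem size is divided by 8, so it takes 15 divisions to reduce to a base case of size 1. The algorithm makes 8 recursive calls at each level.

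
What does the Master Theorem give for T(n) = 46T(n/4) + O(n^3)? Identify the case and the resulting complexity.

Master Theorem for T(n) = 46T(n/4) + O(n^3):

a = 46, b = 4, c = 3
log_b(a) = log_4(46) = 2.7618

Case 3: c = 3 > log_4(46) = 2.7618
T(n) = O(n^3) = O(n^3)

For T(n) = 46T(n/4) + O(n^3): log_4(46) = 2.7618. This is Case 3 of the Master Theorem (c > log_b(a), work dominated by root), giving O(n^3).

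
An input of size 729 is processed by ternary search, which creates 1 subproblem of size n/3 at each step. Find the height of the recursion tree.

For divide and conquer with division factor 3:

Problem sizes at each level:
Level 0: 729
Level 1: 243
Level 2: 81
Level 3: 27
Level 4: 9
Level 5: 3
Level 6: 1

The root is level 0 and the size-1 base case is level 6 (the tree spans levels 0 through 6, i.e. 7 levels counting the root), so the depth is the number of divisions: log_3(729) = 6

The recursion tree depth is log_3(729) = 6. At each level, the problem size is divided by 3, so it takes 6 divisions to reduce to a base case of size 1. The algorithm makes 1 recursive call at each level.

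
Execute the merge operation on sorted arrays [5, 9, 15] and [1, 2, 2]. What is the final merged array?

Merging process:

Compare 5 vs 1: take 1 from right. Merged: [1]
Compare 5 vs 2: take 2 from right. Merged: [1, 2]
Compare 5 vs 2: take 2 from right. Merged: [1, 2, 2]
Append remaining from left: [5, 9, 15]. Merged: [1, 2, 2, 5, 9, 15]

Final merged array: [1, 2, 2, 5, 9, 15]
Total comparisons: 3

The merged array is [1, 2, 2, 5, 9, 15], requiring 3 comparisons. The merge step runs in O(n) time where n is the total number of elements.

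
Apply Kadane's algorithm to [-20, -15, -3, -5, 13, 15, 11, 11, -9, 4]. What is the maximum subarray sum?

Using Kadane's algorithm on [-20, -15, -3, -5, 13, 15, 11, 11, -9, 4]:

Scanning through the array:
Position 1 (value -15): max_ending_here = -15, max_so_far = -15
Position 2 (value -3): max_ending_here = -3, max_so_far = -3
Position 3 (value -5): max_ending_here = -5, max_so_far = -3
Position 4 (value 13): max_ending_here = 13, max_so_far = 13
Position 5 (value 15): max_ending_here = 28, max_so_far = 28
Position 6 (value 11): max_ending_here = 39, max_so_far = 39
Position 7 (value 11): max_ending_here = 50, max_so_far = 50
Position 8 (value -9): max_ending_here = 41, max_so_far = 50
Position 9 (value 4): max_ending_here = 45, max_so_far = 50

Maximum subarray: [13, 15, 11, 11]
Maximum sum: 50

The maximum subarray is [13, 15, 11, 11] with sum 50. This subarray runs from index 4 to index 7.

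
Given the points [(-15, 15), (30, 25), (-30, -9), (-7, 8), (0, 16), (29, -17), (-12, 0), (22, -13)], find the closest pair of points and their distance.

Computing all pairwise distances among 8 points:

d((-15, 15), (30, 25)) = 46.0977
d((-15, 15), (-30, -9)) = 28.3019
d((-15, 15), (-7, 8)) = 10.6301
d((-15, 15), (0, 16)) = 15.0333
d((-15, 15), (29, -17)) = 54.4059
d((-15, 15), (-12, 0)) = 15.2971
d((-15, 15), (22, -13)) = 46.4004
d((30, 25), (-30, -9)) = 68.9638
d((30, 25), (-7, 8)) = 40.7185
d((30, 25), (0, 16)) = 31.3209
d((30, 25), (29, -17)) = 42.0119
d((30, 25), (-12, 0)) = 48.8774
d((30, 25), (22, -13)) = 38.833
d((-30, -9), (-7, 8)) = 28.6007
d((-30, -9), (0, 16)) = 39.0512
d((-30, -9), (29, -17)) = 59.5399
d((-30, -9), (-12, 0)) = 20.1246
d((-30, -9), (22, -13)) = 52.1536
d((-7, 8), (0, 16)) = 10.6301
d((-7, 8), (29, -17)) = 43.8292
d((-7, 8), (-12, 0)) = 9.434
d((-7, 8), (22, -13)) = 35.805
d((0, 16), (29, -17)) = 43.9318
d((0, 16), (-12, 0)) = 20.0
d((0, 16), (22, -13)) = 36.4005
d((29, -17), (-12, 0)) = 44.3847
d((29, -17), (22, -13)) = 8.0623 <-- minimum
d((-12, 0), (22, -13)) = 36.4005

Closest pair: (29, -17) and (22, -13) with distance 8.0623

The closest pair is (29, -17) and (22, -13) with Euclidean distance 8.0623. For 8 points, brute-force pairwise comparison is shown above. For large n, the divide-and-conquer algorithm (sort by x, recurse on halves, check the dividing strip) achieves O(n log n).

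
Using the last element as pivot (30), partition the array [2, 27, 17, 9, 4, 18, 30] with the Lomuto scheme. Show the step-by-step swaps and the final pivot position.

Lomuto partition with pivot = 30:

Initial array: [2, 27, 17, 9, 4, 18, 30]

arr[0]=2 <= 30: swap with position 0, array becomes [2, 27, 17, 9, 4, 18, 30]
arr[1]=27 <= 30: swap with position 1, array becomes [2, 27, 17, 9, 4, 18, 30]
arr[2]=17 <= 30: swap with position 2, array becomes [2, 27, 17, 9, 4, 18, 30]
arr[3]=9 <= 30: swap with position 3, array becomes [2, 27, 17, 9, 4, 18, 30]
arr[4]=4 <= 30: swap with position 4, array becomes [2, 27, 17, 9, 4, 18, 30]
arr[5]=18 <= 30: swap with position 5, array becomes [2, 27, 17, 9, 4, 18, 30]

Place pivot at position 6: [2, 27, 17, 9, 4, 18, 30]
Pivot position: 6

After partitioning with pivot 30, the array becomes [2, 27, 17, 9, 4, 18, 30]. The pivot is placed at index 6. All elements to the left of the pivot are <= 30, and all elements to the right are > 30.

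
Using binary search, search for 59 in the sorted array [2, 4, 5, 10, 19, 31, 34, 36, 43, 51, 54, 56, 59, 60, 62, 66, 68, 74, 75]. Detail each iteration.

Binary search for 59 in [2, 4, 5, 10, 19, 31, 34, 36, 43, 51, 54, 56, 59, 60, 62, 66, 68, 74, 75]:

lo=0, hi=18, mid=9, arr[mid]=51 -> 51 < 59, search right half
lo=10, hi=18, mid=14, arr[mid]=62 -> 62 > 59, search left half
lo=10, hi=13, mid=11, arr[mid]=56 -> 56 < 59, search right half
lo=12, hi=13, mid=12, arr[mid]=59 -> Found target at index 12!

Binary search finds 59 at index 12 after 4 comparisons. The search repeatedly halves the search space by comparing with the middle element.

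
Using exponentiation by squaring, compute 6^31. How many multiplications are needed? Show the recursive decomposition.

Computing 6^31 by squaring (build up from 6^1; each line after the first costs one multiplication):

6^1 = 6
6^2 = (6^1)^2 = 6^2 = 36
6^3 = 6 * 6^2 = 6 * 36 = 216
6^6 = (6^3)^2 = 216^2 = 46656
6^7 = 6 * 6^6 = 6 * 46656 = 279936
6^14 = (6^7)^2 = 279936^2 = 78364164096
6^15 = 6 * 6^14 = 6 * 78364164096 = 470184984576
6^30 = (6^15)^2 = 470184984576^2 = 221073919720733357899776
6^31 = 6 * 6^30 = 6 * 221073919720733357899776 = 1326443518324400147398656

Result: 1326443518324400147398656
Multiplications needed: 8 (8 lines after 6^1)

6^31 = 1326443518324400147398656. Using exponentiation by squaring, this requires 8 multiplications. The key idea: if the exponent is even, square the half-power; if odd, multiply by the base once.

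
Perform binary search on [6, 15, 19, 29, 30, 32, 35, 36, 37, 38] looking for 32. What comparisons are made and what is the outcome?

Binary search for 32 in [6, 15, 19, 29, 30, 32, 35, 36, 37, 38]:

lo=0, hi=9, mid=4, arr[mid]=30 -> 30 < 32, search right half
lo=5, hi=9, mid=7, arr[mid]=36 -> 36 > 32, search left half
lo=5, hi=6, mid=5, arr[mid]=32 -> Found target at index 5!

Binary search finds 32 at index 5 after 3 comparisons. The search repeatedly halves the search space by comparing with the middle element.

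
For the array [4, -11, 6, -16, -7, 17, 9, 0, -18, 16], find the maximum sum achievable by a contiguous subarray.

Using Kadane's algorithm on [4, -11, 6, -16, -7, 17, 9, 0, -18, 16]:

Scanning through the array:
Position 1 (value -11): max_ending_here = -7, max_so_far = 4
Position 2 (value 6): max_ending_here = 6, max_so_far = 6
Position 3 (value -16): max_ending_here = -10, max_so_far = 6
Position 4 (value -7): max_ending_here = -7, max_so_far = 6
Position 5 (value 17): max_ending_here = 17, max_so_far = 17
Position 6 (value 9): max_ending_here = 26, max_so_far = 26
Position 7 (value 0): max_ending_here = 26, max_so_far = 26
Position 8 (value -18): max_ending_here = 8, max_so_far = 26
Position 9 (value 16): max_ending_here = 24, max_so_far = 26

Maximum subarray: [17, 9]
Maximum sum: 26

The maximum subarray is [17, 9] with sum 26. This subarray runs from index 5 to index 6.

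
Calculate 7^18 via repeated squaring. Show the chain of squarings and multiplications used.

Computing 7^18 by squaring (build up from 7^1; each line after the first costs one multiplication):

7^1 = 7
7^2 = (7^1)^2 = 7^2 = 49
7^4 = (7^2)^2 = 49^2 = 2401
7^8 = (7^4)^2 = 2401^2 = 5764801
7^9 = 7 * 7^8 = 7 * 5764801 = 40353607
7^18 = (7^9)^2 = 40353607^2 = 1628413597910449

Result: 1628413597910449
Multiplications needed: 5 (5 lines after 7^1)

7^18 = 1628413597910449. Using exponentiation by squaring, this requires 5 multiplications. The key idea: if the exponent is even, square the half-power; if odd, multiply by the base once.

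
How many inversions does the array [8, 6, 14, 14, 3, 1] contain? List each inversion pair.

Finding inversions in [8, 6, 14, 14, 3, 1]:

(0, 1): arr[0]=8 > arr[1]=6
(0, 4): arr[0]=8 > arr[4]=3
(0, 5): arr[0]=8 > arr[5]=1
(1, 4): arr[1]=6 > arr[4]=3
(1, 5): arr[1]=6 > arr[5]=1
(2, 4): arr[2]=14 > arr[4]=3
(2, 5): arr[2]=14 > arr[5]=1
(3, 4): arr[3]=14 > arr[4]=3
(3, 5): arr[3]=14 > arr[5]=1
(4, 5): arr[4]=3 > arr[5]=1

Total inversions: 10

The array has 10 inversion(s): (0,1), (0,4), (0,5), (1,4), (1,5), (2,4), (2,5), (3,4), (3,5), (4,5). Each pair (i,j) satisfies i < j and arr[i] > arr[j].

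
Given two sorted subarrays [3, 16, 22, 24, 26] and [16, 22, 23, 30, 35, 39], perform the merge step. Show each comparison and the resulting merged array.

Merging process:

Compare 3 vs 16: take 3 from left. Merged: [3]
Compare 16 vs 16: take 16 from left. Merged: [3, 16]
Compare 22 vs 16: take 16 from right. Merged: [3, 16, 16]
Compare 22 vs 22: take 22 from left. Merged: [3, 16, 16, 22]
Compare 24 vs 22: take 22 from right. Merged: [3, 16, 16, 22, 22]
Compare 24 vs 23: take 23 from right. Merged: [3, 16, 16, 22, 22, 23]
Compare 24 vs 30: take 24 from left. Merged: [3, 16, 16, 22, 22, 23, 24]
Compare 26 vs 30: take 26 from left. Merged: [3, 16, 16, 22, 22, 23, 24, 26]
Append remaining from right: [30, 35, 39]. Merged: [3, 16, 16, 22, 22, 23, 24, 26, 30, 35, 39]

Final merged array: [3, 16, 16, 22, 22, 23, 24, 26, 30, 35, 39]
Total comparisons: 8

The merged array is [3, 16, 16, 22, 22, 23, 24, 26, 30, 35, 39], requiring 8 comparisons. The merge step runs in O(n) time where n is the total number of elements.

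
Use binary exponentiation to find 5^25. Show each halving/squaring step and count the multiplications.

Computing 5^25 by squaring (build up from 5^1; each line after the first costs one multiplication):

5^1 = 5
5^2 = (5^1)^2 = 5^2 = 25
5^3 = 5 * 5^2 = 5 * 25 = 125
5^6 = (5^3)^2 = 125^2 = 15625
5^12 = (5^6)^2 = 15625^2 = 244140625
5^24 = (5^12)^2 = 244140625^2 = 59604644775390625
5^25 = 5 * 5^24 = 5 * 59604644775390625 = 298023223876953125

Result: 298023223876953125
Multiplications needed: 6 (6 lines after 5^1)

5^25 = 298023223876953125. Using exponentiation by squaring, this requires 6 multiplications. The key idea: if the exponent is even, square the half-power; if odd, multiply by the base once.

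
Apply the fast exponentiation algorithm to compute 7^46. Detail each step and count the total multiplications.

Computing 7^46 by squaring (build up from 7^1; each line after the first costs one multiplication):

7^1 = 7
7^2 = (7^1)^2 = 7^2 = 49
7^4 = (7^2)^2 = 49^2 = 2401
7^5 = 7 * 7^4 = 7 * 2401 = 16807
7^10 = (7^5)^2 = 16807^2 = 282475249
7^11 = 7 * 7^10 = 7 * 282475249 = 1977326743
7^22 = (7^11)^2 = 1977326743^2 = 3909821048582988049
7^23 = 7 * 7^22 = 7 * 3909821048582988049 = 27368747340080916343
7^46 = (7^23)^2 = 27368747340080916343^2 = 749048330965186233494494102694564493649

Result: 749048330965186233494494102694564493649
Multiplications needed: 8 (8 lines after 7^1)

7^46 = 749048330965186233494494102694564493649. Using exponentiation by squaring, this requires 8 multiplications. The key idea: if the exponent is even, square the half-power; if odd, multiply by the base once.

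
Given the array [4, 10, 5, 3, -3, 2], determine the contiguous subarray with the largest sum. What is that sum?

Using Kadane's algorithm on [4, 10, 5, 3, -3, 2]:

Scanning through the array:
Position 1 (value 10): max_ending_here = 14, max_so_far = 14
Position 2 (value 5): max_ending_here = 19, max_so_far = 19
Position 3 (value 3): max_ending_here = 22, max_so_far = 22
Position 4 (value -3): max_ending_here = 19, max_so_far = 22
Position 5 (value 2): max_ending_here = 21, max_so_far = 22

Maximum subarray: [4, 10, 5, 3]
Maximum sum: 22

The maximum subarray is [4, 10, 5, 3] with sum 22. This subarray runs from index 0 to index 3.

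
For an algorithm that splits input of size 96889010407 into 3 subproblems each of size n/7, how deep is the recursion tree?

For divide and conquer with division factor 7:

Problem sizes at each level:
Level 0: 96889010407
Level 1: 13841287201
Level 2: 1977326743
Level 3: 282475249
Level 4: 40353607
Level 5: 5764801
Level 6: 823543
Level 7: 117649
Level 8: 16807
Level 9: 2401
Level 10: 343
Level 11: 49
Level 12: 7
Level 13: 1

The root is level 0 and the size-1 base case is level 13 (the tree spans levels 0 through 13, i.e. 14 levels counting the root), so the depth is the number of divisions: log_7(96889010407) = 13

The recursion tree depth is log_7(96889010407) = 13. At each level, the problem size is divided by 7, so it takes 13 divisions to reduce to a base case of size 1. The algorithm makes 3 recursive calls at each level.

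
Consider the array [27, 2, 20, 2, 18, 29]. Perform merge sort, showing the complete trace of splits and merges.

Merge sort trace:

Split: [27, 2, 20, 2, 18, 29] -> [27, 2, 20] and [2, 18, 29]
  Split: [27, 2, 20] -> [27] and [2, 20]
    Split: [2, 20] -> [2] and [20]
    Merge: [2] + [20] -> [2, 20]
  Merge: [27] + [2, 20] -> [2, 20, 27]
  Split: [2, 18, 29] -> [2] and [18, 29]
    Split: [18, 29] -> [18] and [29]
    Merge: [18] + [29] -> [18, 29]
  Merge: [2] + [18, 29] -> [2, 18, 29]
Merge: [2, 20, 27] + [2, 18, 29] -> [2, 2, 18, 20, 27, 29]

Final sorted array: [2, 2, 18, 20, 27, 29]

The merge sort proceeds by recursively splitting the array and merging sorted halves.
After all merges, the sorted array is [2, 2, 18, 20, 27, 29].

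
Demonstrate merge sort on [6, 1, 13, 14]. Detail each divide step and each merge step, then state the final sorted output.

Merge sort trace:

Split: [6, 1, 13, 14] -> [6, 1] and [13, 14]
  Split: [6, 1] -> [6] and [1]
  Merge: [6] + [1] -> [1, 6]
  Split: [13, 14] -> [13] and [14]
  Merge: [13] + [14] -> [13, 14]
Merge: [1, 6] + [13, 14] -> [1, 6, 13, 14]

Final sorted array: [1, 6, 13, 14]

The merge sort proceeds by recursively splitting the array and merging sorted halves.
After all merges, the sorted array is [1, 6, 13, 14].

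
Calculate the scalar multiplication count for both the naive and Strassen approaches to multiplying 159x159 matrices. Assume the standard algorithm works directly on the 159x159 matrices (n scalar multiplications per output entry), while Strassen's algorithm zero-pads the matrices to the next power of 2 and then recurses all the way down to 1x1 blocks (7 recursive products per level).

Matrix multiplication for 159x159 matrices:

Strassen's algorithm requires power-of-2 dimensions. Pad 159x159 to 256x256 (next power of 2).

Standard algorithm: 159^3 = 4019679 multiplications
Strassen's algorithm: 7^(log2(256)) = 7^8 = 5764801 multiplications
Difference: 4019679 - 5764801 = -1745122 (Strassen uses MORE here due to padding overhead — for small or just-over-power-of-2 n, padding can outweigh the per-level savings)

Standard: 4019679 multiplications (159^3). Strassen: 5764801 multiplications (7^8, after padding to 256x256). Strassen reduces 8 recursive multiplications to 7 at each level.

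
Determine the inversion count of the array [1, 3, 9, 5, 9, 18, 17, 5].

Finding inversions in [1, 3, 9, 5, 9, 18, 17, 5]:

(2, 3): arr[2]=9 > arr[3]=5
(2, 7): arr[2]=9 > arr[7]=5
(4, 7): arr[4]=9 > arr[7]=5
(5, 6): arr[5]=18 > arr[6]=17
(5, 7): arr[5]=18 > arr[7]=5
(6, 7): arr[6]=17 > arr[7]=5

Total inversions: 6

The array has 6 inversion(s): (2,3), (2,7), (4,7), (5,6), (5,7), (6,7). Each pair (i,j) satisfies i < j and arr[i] > arr[j].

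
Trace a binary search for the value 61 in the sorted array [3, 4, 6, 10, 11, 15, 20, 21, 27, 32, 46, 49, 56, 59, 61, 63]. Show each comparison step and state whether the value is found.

Binary search for 61 in [3, 4, 6, 10, 11, 15, 20, 21, 27, 32, 46, 49, 56, 59, 61, 63]:

lo=0, hi=15, mid=7, arr[mid]=21 -> 21 < 61, search right half
lo=8, hi=15, mid=11, arr[mid]=49 -> 49 < 61, search right half
lo=12, hi=15, mid=13, arr[mid]=59 -> 59 < 61, search right half
lo=14, hi=15, mid=14, arr[mid]=61 -> Found target at index 14!

Binary search finds 61 at index 14 after 4 comparisons. The search repeatedly halves the search space by comparing with the middle element.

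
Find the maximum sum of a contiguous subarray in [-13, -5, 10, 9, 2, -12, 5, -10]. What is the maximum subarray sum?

Using Kadane's algorithm on [-13, -5, 10, 9, 2, -12, 5, -10]:

Scanning through the array:
Position 1 (value -5): max_ending_here = -5, max_so_far = -5
Position 2 (value 10): max_ending_here = 10, max_so_far = 10
Position 3 (value 9): max_ending_here = 19, max_so_far = 19
Position 4 (value 2): max_ending_here = 21, max_so_far = 21
Position 5 (value -12): max_ending_here = 9, max_so_far = 21
Position 6 (value 5): max_ending_here = 14, max_so_far = 21
Position 7 (value -10): max_ending_here = 4, max_so_far = 21

Maximum subarray: [10, 9, 2]
Maximum sum: 21

The maximum subarray is [10, 9, 2] with sum 21. This subarray runs from index 2 to index 4.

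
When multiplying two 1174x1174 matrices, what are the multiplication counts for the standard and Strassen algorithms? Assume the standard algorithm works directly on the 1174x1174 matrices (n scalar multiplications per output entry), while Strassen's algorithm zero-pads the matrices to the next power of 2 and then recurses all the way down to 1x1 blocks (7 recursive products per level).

Matrix multiplication for 1174x1174 matrices:

Strassen's algorithm requires power-of-2 dimensions. Pad 1174x1174 to 2048x2048 (next power of 2).

Standard algorithm: 1174^3 = 1618096024 multiplications
Strassen's algorithm: 7^(log2(2048)) = 7^11 = 1977326743 multiplications
Difference: 1618096024 - 1977326743 = -359230719 (Strassen uses MORE here due to padding overhead — for small or just-over-power-of-2 n, padding can outweigh the per-level savings)

Standard: 1618096024 multiplications (1174^3). Strassen: 1977326743 multiplications (7^11, after padding to 2048x2048). Strassen reduces 8 recursive multiplications to 7 at each level.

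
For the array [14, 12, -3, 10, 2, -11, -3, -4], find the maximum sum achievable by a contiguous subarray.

Using Kadane's algorithm on [14, 12, -3, 10, 2, -11, -3, -4]:

Scanning through the array:
Position 1 (value 12): max_ending_here = 26, max_so_far = 26
Position 2 (value -3): max_ending_here = 23, max_so_far = 26
Position 3 (value 10): max_ending_here = 33, max_so_far = 33
Position 4 (value 2): max_ending_here = 35, max_so_far = 35
Position 5 (value -11): max_ending_here = 24, max_so_far = 35
Position 6 (value -3): max_ending_here = 21, max_so_far = 35
Position 7 (value -4): max_ending_here = 17, max_so_far = 35

Maximum subarray: [14, 12, -3, 10, 2]
Maximum sum: 35

The maximum subarray is [14, 12, -3, 10, 2] with sum 35. This subarray runs from index 0 to index 4.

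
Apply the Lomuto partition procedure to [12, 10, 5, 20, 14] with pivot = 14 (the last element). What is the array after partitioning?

Lomuto partition with pivot = 14:

Initial array: [12, 10, 5, 20, 14]

arr[0]=12 <= 14: swap with position 0, array becomes [12, 10, 5, 20, 14]
arr[1]=10 <= 14: swap with position 1, array becomes [12, 10, 5, 20, 14]
arr[2]=5 <= 14: swap with position 2, array becomes [12, 10, 5, 20, 14]
arr[3]=20 > 14: no swap

Place pivot at position 3: [12, 10, 5, 14, 20]
Pivot position: 3

After partitioning with pivot 14, the array becomes [12, 10, 5, 14, 20]. The pivot is placed at index 3. All elements to the left of the pivot are <= 14, and all elements to the right are > 14.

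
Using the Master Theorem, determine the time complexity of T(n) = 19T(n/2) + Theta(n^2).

Master Theorem for T(n) = 19T(n/2) + O(n^2):

a = 19, b = 2, c = 2
log_b(a) = log_2(19) = 4.2479

Case 1: c = 2 < log_2(19) = 4.2479
T(n) = O(n^(log_2 19))

For T(n) = 19T(n/2) + O(n^2): log_2(19) = 4.2479. This is Case 1 of the Master Theorem (c < log_b(a), work dominated by leaves), giving O(n^(log_2 19)).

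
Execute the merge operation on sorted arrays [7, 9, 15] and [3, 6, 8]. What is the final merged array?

Merging process:

Compare 7 vs 3: take 3 from right. Merged: [3]
Compare 7 vs 6: take 6 from right. Merged: [3, 6]
Compare 7 vs 8: take 7 from left. Merged: [3, 6, 7]
Compare 9 vs 8: take 8 from right. Merged: [3, 6, 7, 8]
Append remaining from left: [9, 15]. Merged: [3, 6, 7, 8, 9, 15]

Final merged array: [3, 6, 7, 8, 9, 15]
Total comparisons: 4

The merged array is [3, 6, 7, 8, 9, 15], requiring 4 comparisons. The merge step runs in O(n) time where n is the total number of elements.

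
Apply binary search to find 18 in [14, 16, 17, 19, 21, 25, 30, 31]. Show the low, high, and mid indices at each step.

Binary search for 18 in [14, 16, 17, 19, 21, 25, 30, 31]:

lo=0, hi=7, mid=3, arr[mid]=19 -> 19 > 18, search left half
lo=0, hi=2, mid=1, arr[mid]=16 -> 16 < 18, search right half
lo=2, hi=2, mid=2, arr[mid]=17 -> 17 < 18, search right half
lo=3 > hi=2, target 18 not found

Binary search determines that 18 is not in the array after 3 comparisons. The search space was exhausted without finding the target.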